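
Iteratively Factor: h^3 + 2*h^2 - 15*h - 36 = (h + 3)*(h^2 - h - 12) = (h + 3)^2*(h - 4)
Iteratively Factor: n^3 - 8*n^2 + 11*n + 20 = (n + 1)*(n^2 - 9*n + 20) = (n - 5)*(n + 1)*(n - 4)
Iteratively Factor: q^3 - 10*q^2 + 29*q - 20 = (q - 1)*(q^2 - 9*q + 20) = (q - 5)*(q - 1)*(q - 4)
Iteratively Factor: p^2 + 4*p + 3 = (p + 1)*(p + 3)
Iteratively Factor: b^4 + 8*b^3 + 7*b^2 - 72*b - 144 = (b + 3)*(b^3 + 5*b^2 - 8*b - 48) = (b + 3)*(b + 4)*(b^2 + b - 12) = (b + 3)*(b + 4)^2*(b - 3)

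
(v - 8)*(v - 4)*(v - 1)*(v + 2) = v^4 - 11*v^3 + 18*v^2 + 56*v - 64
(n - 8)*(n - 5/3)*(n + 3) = n^3 - 20*n^2/3 - 47*n/3 + 40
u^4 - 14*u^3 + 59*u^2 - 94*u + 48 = (u - 8)*(u - 3)*(u - 2)*(u - 1)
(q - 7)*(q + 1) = q^2 - 6*q - 7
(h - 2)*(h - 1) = h^2 - 3*h + 2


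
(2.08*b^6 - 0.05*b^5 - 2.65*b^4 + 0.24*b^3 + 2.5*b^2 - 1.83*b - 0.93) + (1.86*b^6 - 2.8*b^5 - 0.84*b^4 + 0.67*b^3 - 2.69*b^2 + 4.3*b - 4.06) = 3.94*b^6 - 2.85*b^5 - 3.49*b^4 + 0.91*b^3 - 0.19*b^2 + 2.47*b - 4.99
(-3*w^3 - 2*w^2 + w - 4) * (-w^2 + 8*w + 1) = 3*w^5 - 22*w^4 - 20*w^3 + 10*w^2 - 31*w - 4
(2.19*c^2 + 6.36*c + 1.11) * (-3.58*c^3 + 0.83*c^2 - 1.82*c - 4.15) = -7.8402*c^5 - 20.9511*c^4 - 2.6808*c^3 - 19.7424*c^2 - 28.4142*c - 4.6065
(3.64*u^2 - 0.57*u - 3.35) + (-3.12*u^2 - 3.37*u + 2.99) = 0.52*u^2 - 3.94*u - 0.36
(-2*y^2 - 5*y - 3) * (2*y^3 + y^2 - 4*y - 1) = -4*y^5 - 12*y^4 - 3*y^3 + 19*y^2 + 17*y + 3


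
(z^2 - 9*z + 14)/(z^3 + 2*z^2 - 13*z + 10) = (z - 7)/(z^2 + 4*z - 5)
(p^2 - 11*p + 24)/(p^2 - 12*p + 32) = (p - 3)/(p - 4)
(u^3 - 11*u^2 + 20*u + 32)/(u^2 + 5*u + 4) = (u^2 - 12*u + 32)/(u + 4)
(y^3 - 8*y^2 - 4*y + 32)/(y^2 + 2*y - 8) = (y^2 - 6*y - 16)/(y + 4)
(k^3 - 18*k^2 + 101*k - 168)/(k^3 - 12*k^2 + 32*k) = (k^2 - 10*k + 21)/(k*(k - 4))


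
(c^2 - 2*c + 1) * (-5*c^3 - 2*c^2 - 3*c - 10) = -5*c^5 + 8*c^4 - 4*c^3 - 6*c^2 + 17*c - 10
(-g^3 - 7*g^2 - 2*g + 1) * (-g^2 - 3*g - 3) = g^5 + 10*g^4 + 26*g^3 + 26*g^2 + 3*g - 3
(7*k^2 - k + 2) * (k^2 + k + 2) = 7*k^4 + 6*k^3 + 15*k^2 + 4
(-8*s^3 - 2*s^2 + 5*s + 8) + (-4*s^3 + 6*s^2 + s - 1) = -12*s^3 + 4*s^2 + 6*s + 7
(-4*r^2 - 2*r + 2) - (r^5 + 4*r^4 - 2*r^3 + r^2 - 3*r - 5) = -r^5 - 4*r^4 + 2*r^3 - 5*r^2 + r + 7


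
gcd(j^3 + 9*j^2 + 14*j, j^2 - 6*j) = j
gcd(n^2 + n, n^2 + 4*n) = n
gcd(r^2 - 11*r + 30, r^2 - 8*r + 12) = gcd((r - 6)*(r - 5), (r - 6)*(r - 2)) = r - 6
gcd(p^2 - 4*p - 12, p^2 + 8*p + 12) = p + 2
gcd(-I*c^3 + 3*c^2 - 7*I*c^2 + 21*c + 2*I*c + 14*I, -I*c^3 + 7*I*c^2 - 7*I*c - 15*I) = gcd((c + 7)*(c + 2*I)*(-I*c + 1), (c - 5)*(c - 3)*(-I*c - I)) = 1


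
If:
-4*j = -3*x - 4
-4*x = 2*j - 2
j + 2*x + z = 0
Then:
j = 1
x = 0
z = -1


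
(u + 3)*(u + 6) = u^2 + 9*u + 18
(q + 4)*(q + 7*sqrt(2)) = q^2 + 4*q + 7*sqrt(2)*q + 28*sqrt(2)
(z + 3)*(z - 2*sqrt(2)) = z^2 - 2*sqrt(2)*z + 3*z - 6*sqrt(2)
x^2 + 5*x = x*(x + 5)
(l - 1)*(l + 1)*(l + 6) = l^3 + 6*l^2 - l - 6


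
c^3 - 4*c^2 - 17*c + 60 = (c - 5)*(c - 3)*(c + 4)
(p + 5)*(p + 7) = p^2 + 12*p + 35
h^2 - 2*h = h*(h - 2)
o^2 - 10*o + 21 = (o - 7)*(o - 3)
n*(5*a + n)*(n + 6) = 5*a*n^2 + 30*a*n + n^3 + 6*n^2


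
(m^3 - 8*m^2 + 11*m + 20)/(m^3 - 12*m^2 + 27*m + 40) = (m - 4)/(m - 8)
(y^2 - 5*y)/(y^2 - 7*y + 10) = y/(y - 2)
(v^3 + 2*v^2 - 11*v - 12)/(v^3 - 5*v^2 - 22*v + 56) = (v^2 - 2*v - 3)/(v^2 - 9*v + 14)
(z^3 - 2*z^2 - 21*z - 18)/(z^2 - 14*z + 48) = (z^2 + 4*z + 3)/(z - 8)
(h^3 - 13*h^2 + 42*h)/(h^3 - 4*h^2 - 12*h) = (h - 7)/(h + 2)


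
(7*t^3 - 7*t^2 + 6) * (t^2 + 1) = 7*t^5 - 7*t^4 + 7*t^3 - t^2 + 6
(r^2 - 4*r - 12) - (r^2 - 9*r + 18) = 5*r - 30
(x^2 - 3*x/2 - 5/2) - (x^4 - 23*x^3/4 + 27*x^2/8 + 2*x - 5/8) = -x^4 + 23*x^3/4 - 19*x^2/8 - 7*x/2 - 15/8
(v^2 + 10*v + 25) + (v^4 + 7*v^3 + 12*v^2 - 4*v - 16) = v^4 + 7*v^3 + 13*v^2 + 6*v + 9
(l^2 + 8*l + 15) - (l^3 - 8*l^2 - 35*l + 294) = -l^3 + 9*l^2 + 43*l - 279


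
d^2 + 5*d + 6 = (d + 2)*(d + 3)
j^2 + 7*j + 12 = (j + 3)*(j + 4)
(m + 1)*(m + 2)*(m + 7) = m^3 + 10*m^2 + 23*m + 14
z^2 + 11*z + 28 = (z + 4)*(z + 7)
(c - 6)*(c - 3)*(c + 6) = c^3 - 3*c^2 - 36*c + 108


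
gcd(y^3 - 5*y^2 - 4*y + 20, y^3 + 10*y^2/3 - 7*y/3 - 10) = y + 2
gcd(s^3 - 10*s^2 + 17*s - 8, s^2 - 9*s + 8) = s^2 - 9*s + 8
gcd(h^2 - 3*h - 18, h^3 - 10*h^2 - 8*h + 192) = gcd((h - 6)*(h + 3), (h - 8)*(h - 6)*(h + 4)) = h - 6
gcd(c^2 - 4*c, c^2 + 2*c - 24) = c - 4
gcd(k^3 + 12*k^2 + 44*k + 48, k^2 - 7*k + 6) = 1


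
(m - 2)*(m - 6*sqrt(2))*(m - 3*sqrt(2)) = m^3 - 9*sqrt(2)*m^2 - 2*m^2 + 18*sqrt(2)*m + 36*m - 72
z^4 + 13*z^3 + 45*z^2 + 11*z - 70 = (z - 1)*(z + 2)*(z + 5)*(z + 7)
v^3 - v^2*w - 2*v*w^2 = v*(v - 2*w)*(v + w)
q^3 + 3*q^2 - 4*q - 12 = (q - 2)*(q + 2)*(q + 3)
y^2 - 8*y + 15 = (y - 5)*(y - 3)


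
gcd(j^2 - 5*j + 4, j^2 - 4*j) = j - 4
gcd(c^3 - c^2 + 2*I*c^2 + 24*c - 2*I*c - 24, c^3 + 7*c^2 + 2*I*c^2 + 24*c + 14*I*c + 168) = c^2 + 2*I*c + 24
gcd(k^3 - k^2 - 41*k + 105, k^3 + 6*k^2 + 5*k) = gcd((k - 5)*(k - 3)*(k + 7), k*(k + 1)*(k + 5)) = 1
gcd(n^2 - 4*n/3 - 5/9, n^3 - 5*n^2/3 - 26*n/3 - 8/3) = n + 1/3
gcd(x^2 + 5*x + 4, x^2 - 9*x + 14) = 1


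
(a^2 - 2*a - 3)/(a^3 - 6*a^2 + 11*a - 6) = (a + 1)/(a^2 - 3*a + 2)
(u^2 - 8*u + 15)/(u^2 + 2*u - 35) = (u - 3)/(u + 7)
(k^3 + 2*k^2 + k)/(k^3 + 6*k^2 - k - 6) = k*(k + 1)/(k^2 + 5*k - 6)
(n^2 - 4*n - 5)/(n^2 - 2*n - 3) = (n - 5)/(n - 3)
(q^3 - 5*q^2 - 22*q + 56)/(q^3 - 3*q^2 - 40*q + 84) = (q + 4)/(q + 6)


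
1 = 1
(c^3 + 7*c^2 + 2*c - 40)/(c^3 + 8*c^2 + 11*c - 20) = (c - 2)/(c - 1)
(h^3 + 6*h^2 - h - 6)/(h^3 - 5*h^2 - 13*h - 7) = (h^2 + 5*h - 6)/(h^2 - 6*h - 7)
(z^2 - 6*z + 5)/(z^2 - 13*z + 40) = (z - 1)/(z - 8)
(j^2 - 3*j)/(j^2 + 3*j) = (j - 3)/(j + 3)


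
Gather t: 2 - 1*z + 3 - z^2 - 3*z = -z^2 - 4*z + 5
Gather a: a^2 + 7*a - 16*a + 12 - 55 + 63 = a^2 - 9*a + 20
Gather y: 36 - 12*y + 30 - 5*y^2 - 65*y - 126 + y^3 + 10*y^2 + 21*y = y^3 + 5*y^2 - 56*y - 60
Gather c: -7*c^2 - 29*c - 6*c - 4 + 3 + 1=-7*c^2 - 35*c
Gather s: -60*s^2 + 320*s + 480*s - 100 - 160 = -60*s^2 + 800*s - 260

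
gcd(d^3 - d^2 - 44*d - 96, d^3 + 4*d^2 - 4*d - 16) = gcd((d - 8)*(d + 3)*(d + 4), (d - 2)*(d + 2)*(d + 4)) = d + 4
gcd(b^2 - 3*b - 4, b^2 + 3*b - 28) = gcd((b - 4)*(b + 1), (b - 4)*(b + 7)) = b - 4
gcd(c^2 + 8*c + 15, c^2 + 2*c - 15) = c + 5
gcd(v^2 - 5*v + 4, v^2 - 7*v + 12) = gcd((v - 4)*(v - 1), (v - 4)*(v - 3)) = v - 4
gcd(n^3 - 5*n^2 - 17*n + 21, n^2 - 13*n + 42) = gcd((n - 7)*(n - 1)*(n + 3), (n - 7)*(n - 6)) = n - 7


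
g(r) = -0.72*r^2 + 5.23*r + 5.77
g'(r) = 5.23 - 1.44*r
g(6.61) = 8.88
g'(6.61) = -4.29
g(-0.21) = 4.64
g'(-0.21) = 5.53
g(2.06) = 13.49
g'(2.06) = 2.26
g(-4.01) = -26.78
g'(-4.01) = 11.00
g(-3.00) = -16.40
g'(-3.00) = 9.55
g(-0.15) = 4.97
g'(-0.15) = 5.45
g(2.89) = 14.87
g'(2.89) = 1.07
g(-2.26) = -9.73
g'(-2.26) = 8.48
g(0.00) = 5.77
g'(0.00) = 5.23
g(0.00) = 5.77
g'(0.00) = 5.23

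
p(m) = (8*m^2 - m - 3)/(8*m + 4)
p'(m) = (16*m - 1)/(8*m + 4) - 8*(8*m^2 - m - 3)/(8*m + 4)^2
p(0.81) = 0.14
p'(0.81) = 1.04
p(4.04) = 3.40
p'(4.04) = 1.00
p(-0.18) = -1.00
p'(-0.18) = 1.61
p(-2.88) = -3.48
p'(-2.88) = 1.01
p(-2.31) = -2.90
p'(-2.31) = 1.02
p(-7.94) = -8.56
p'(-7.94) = 1.00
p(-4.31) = -4.92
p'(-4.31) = 1.00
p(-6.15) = -6.76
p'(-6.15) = 1.00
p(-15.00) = -15.62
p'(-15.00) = 1.00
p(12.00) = 11.37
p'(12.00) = 1.00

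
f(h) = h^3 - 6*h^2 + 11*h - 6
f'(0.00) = 11.00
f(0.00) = -6.00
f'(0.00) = 11.00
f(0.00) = -6.00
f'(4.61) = 19.44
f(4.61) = 15.17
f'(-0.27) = 14.46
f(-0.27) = -9.43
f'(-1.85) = 43.47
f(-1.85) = -53.22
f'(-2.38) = 56.55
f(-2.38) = -79.65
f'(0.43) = 6.39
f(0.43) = -2.30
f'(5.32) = 32.07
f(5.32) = 33.27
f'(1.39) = 0.12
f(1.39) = 0.38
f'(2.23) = -0.84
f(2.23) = -0.22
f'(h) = 3*h^2 - 12*h + 11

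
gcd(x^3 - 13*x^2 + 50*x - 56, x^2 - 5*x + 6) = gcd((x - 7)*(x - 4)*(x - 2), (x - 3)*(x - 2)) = x - 2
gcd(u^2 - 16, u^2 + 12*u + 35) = 1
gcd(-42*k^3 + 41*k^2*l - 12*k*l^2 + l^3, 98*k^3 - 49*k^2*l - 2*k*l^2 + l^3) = 14*k^2 - 9*k*l + l^2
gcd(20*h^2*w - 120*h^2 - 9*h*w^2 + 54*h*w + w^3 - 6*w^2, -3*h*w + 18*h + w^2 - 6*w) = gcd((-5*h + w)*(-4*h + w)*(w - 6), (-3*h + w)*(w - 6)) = w - 6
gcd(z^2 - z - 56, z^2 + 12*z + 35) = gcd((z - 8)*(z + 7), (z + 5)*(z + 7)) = z + 7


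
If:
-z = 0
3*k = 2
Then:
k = 2/3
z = 0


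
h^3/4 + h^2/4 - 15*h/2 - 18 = (h/4 + 1)*(h - 6)*(h + 3)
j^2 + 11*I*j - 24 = (j + 3*I)*(j + 8*I)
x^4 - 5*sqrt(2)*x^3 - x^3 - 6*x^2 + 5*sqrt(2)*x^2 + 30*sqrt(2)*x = x*(x - 3)*(x + 2)*(x - 5*sqrt(2))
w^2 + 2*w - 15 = (w - 3)*(w + 5)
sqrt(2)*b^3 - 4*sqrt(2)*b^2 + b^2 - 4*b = b*(b - 4)*(sqrt(2)*b + 1)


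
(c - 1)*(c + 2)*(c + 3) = c^3 + 4*c^2 + c - 6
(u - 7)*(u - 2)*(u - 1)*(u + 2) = u^4 - 8*u^3 + 3*u^2 + 32*u - 28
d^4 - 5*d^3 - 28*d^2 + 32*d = d*(d - 8)*(d - 1)*(d + 4)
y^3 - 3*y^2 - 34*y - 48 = (y - 8)*(y + 2)*(y + 3)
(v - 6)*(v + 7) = v^2 + v - 42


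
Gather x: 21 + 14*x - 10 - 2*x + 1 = 12*x + 12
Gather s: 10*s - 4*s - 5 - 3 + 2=6*s - 6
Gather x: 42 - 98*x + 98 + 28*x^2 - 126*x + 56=28*x^2 - 224*x + 196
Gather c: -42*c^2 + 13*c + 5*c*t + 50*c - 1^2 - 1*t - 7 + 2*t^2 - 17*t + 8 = -42*c^2 + c*(5*t + 63) + 2*t^2 - 18*t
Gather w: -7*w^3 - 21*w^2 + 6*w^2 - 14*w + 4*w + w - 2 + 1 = -7*w^3 - 15*w^2 - 9*w - 1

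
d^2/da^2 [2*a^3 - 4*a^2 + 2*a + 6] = 12*a - 8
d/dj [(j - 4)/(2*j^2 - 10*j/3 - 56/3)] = -9/(18*j^2 + 84*j + 98)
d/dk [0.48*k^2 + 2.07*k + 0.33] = 0.96*k + 2.07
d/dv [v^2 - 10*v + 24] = 2*v - 10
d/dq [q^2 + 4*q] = 2*q + 4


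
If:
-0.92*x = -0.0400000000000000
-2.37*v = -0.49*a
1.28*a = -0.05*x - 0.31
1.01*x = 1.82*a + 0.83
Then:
No Solution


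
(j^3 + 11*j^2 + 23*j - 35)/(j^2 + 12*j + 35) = j - 1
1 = 1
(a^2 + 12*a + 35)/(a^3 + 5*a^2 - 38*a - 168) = (a + 5)/(a^2 - 2*a - 24)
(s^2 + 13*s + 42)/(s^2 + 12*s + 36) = (s + 7)/(s + 6)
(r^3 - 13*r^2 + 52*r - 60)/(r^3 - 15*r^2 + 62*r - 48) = (r^2 - 7*r + 10)/(r^2 - 9*r + 8)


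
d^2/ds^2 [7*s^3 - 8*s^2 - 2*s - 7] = 42*s - 16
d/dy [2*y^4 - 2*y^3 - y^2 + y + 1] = 8*y^3 - 6*y^2 - 2*y + 1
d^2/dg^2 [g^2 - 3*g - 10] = 2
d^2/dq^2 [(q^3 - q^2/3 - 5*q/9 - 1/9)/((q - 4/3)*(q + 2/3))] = 30*(27*q^3 + 27*q^2 + 54*q - 4)/(729*q^6 - 1458*q^5 - 972*q^4 + 2376*q^3 + 864*q^2 - 1152*q - 512)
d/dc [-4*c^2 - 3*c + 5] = -8*c - 3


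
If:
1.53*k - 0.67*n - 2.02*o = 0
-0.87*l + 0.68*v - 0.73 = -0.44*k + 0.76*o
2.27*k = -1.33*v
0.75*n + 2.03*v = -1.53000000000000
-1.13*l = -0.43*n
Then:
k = -0.34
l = -1.38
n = -3.62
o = 0.94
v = 0.58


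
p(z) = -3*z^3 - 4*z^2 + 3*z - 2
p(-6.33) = 579.64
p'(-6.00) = -273.00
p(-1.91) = -1.42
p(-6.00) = 484.00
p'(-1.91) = -14.55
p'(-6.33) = -306.98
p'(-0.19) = 4.20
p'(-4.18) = -120.81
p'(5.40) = -302.64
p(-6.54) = 646.47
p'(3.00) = -102.00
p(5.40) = -574.83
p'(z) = -9*z^2 - 8*z + 3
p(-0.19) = -2.69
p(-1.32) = -6.03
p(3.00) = -110.00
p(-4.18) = 134.67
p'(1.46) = -27.86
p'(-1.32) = -2.12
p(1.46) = -15.48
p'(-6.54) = -329.62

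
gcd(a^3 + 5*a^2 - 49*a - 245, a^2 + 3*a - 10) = a + 5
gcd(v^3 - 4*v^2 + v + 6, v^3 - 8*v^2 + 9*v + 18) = v^2 - 2*v - 3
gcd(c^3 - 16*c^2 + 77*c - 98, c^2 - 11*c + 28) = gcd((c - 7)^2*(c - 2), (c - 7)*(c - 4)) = c - 7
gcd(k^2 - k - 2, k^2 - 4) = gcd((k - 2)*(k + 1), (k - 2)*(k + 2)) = k - 2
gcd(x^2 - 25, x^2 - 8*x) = 1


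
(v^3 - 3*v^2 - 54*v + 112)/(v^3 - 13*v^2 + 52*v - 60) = (v^2 - v - 56)/(v^2 - 11*v + 30)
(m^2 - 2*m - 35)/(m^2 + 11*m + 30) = (m - 7)/(m + 6)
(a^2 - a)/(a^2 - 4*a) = (a - 1)/(a - 4)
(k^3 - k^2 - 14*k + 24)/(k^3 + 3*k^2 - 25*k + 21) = (k^2 + 2*k - 8)/(k^2 + 6*k - 7)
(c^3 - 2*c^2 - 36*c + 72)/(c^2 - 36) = c - 2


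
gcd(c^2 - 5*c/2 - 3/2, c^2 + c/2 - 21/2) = c - 3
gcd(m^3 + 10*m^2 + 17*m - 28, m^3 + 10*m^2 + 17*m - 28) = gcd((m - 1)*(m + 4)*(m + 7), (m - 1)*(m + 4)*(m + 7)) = m^3 + 10*m^2 + 17*m - 28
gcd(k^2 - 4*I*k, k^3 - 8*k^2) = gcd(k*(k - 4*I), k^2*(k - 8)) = k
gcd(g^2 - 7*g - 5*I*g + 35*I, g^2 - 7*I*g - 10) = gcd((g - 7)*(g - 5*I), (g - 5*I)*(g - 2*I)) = g - 5*I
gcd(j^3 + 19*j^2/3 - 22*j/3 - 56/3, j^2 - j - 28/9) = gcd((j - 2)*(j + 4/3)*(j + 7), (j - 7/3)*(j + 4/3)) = j + 4/3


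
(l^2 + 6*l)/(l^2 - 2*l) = (l + 6)/(l - 2)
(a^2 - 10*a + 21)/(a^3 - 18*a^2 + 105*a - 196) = (a - 3)/(a^2 - 11*a + 28)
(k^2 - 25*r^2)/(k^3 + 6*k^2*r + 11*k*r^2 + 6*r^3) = (k^2 - 25*r^2)/(k^3 + 6*k^2*r + 11*k*r^2 + 6*r^3)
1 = 1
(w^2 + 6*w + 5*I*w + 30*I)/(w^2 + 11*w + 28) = (w^2 + w*(6 + 5*I) + 30*I)/(w^2 + 11*w + 28)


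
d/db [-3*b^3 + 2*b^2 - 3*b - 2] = -9*b^2 + 4*b - 3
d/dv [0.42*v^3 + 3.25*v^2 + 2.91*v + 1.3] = 1.26*v^2 + 6.5*v + 2.91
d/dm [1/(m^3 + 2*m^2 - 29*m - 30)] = (-3*m^2 - 4*m + 29)/(m^3 + 2*m^2 - 29*m - 30)^2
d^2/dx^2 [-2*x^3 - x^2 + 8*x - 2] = -12*x - 2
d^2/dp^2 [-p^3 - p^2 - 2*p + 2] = -6*p - 2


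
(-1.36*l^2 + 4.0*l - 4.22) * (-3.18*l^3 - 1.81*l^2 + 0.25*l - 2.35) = 4.3248*l^5 - 10.2584*l^4 + 5.8396*l^3 + 11.8342*l^2 - 10.455*l + 9.917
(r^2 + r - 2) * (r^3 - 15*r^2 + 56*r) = r^5 - 14*r^4 + 39*r^3 + 86*r^2 - 112*r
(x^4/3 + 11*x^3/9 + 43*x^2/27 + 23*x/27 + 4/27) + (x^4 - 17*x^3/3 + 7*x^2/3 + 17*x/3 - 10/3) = 4*x^4/3 - 40*x^3/9 + 106*x^2/27 + 176*x/27 - 86/27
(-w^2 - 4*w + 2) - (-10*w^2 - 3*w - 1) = 9*w^2 - w + 3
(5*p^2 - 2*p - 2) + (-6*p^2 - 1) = -p^2 - 2*p - 3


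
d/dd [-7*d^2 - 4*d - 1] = -14*d - 4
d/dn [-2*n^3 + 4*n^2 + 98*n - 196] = -6*n^2 + 8*n + 98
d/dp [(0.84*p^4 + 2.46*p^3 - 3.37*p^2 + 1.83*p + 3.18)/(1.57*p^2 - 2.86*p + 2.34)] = (2.6376*p^5 - 3.345*p^4 - 6.2088*p^3 + 24.0343*p^2 - 25.7568*p + 13.377)/(2.4649*p^4 - 8.9804*p^3 + 15.5272*p^2 - 13.3848*p + 5.4756)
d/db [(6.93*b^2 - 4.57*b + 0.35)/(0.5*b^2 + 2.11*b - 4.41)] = (16.9073*b^2 - 61.4726*b + 19.4152)/(0.25*b^4 + 2.11*b^3 + 0.0420999999999996*b^2 - 18.6102*b + 19.4481)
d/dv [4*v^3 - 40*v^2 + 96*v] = 12*v^2 - 80*v + 96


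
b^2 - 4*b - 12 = (b - 6)*(b + 2)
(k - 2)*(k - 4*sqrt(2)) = k^2 - 4*sqrt(2)*k - 2*k + 8*sqrt(2)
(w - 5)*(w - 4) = w^2 - 9*w + 20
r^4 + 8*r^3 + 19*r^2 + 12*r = r*(r + 1)*(r + 3)*(r + 4)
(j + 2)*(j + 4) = j^2 + 6*j + 8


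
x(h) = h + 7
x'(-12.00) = 1.00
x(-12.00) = -5.00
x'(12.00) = 1.00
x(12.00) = 19.00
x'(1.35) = 1.00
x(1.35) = 8.35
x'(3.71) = 1.00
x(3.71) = 10.71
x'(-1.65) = 1.00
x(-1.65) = 5.35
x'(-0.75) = 1.00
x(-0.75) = 6.25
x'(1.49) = 1.00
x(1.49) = 8.49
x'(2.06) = 1.00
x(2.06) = 9.06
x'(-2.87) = 1.00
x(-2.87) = 4.13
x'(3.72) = 1.00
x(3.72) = 10.72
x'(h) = 1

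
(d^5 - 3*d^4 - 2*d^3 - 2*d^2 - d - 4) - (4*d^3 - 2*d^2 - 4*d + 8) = d^5 - 3*d^4 - 6*d^3 + 3*d - 12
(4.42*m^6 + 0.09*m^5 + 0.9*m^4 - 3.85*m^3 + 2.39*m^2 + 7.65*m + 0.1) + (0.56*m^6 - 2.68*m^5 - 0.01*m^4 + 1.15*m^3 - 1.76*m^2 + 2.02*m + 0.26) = 4.98*m^6 - 2.59*m^5 + 0.89*m^4 - 2.7*m^3 + 0.63*m^2 + 9.67*m + 0.36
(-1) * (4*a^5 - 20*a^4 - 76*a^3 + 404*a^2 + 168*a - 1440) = -4*a^5 + 20*a^4 + 76*a^3 - 404*a^2 - 168*a + 1440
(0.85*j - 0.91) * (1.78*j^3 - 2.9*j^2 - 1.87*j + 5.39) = 1.513*j^4 - 4.0848*j^3 + 1.0495*j^2 + 6.2832*j - 4.9049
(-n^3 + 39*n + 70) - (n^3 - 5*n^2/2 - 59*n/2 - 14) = -2*n^3 + 5*n^2/2 + 137*n/2 + 84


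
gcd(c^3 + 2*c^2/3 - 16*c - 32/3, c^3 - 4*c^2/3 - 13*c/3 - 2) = c + 2/3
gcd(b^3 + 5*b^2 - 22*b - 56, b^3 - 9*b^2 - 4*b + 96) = b - 4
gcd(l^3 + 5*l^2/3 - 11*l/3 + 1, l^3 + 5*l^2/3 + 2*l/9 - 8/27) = l - 1/3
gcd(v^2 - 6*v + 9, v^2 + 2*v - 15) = v - 3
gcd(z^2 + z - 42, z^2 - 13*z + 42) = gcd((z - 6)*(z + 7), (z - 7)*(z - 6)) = z - 6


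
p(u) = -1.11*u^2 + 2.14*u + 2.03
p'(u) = 2.14 - 2.22*u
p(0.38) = 2.68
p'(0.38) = 1.30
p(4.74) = -12.77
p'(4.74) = -8.38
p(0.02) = 2.07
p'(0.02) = 2.10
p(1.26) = 2.96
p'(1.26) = -0.66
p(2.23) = 1.28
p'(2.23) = -2.81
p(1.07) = 3.05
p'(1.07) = -0.24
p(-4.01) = -24.40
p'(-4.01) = 11.04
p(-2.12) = -7.50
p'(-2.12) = 6.85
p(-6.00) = -50.77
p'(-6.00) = 15.46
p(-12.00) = -183.49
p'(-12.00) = 28.78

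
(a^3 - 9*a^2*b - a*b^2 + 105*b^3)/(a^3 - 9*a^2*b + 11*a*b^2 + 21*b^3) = (a^2 - 2*a*b - 15*b^2)/(a^2 - 2*a*b - 3*b^2)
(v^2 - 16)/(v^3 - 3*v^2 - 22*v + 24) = (v - 4)/(v^2 - 7*v + 6)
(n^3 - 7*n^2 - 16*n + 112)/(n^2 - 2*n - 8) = (n^2 - 3*n - 28)/(n + 2)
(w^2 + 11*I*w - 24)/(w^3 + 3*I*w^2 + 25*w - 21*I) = (w^2 + 11*I*w - 24)/(w^3 + 3*I*w^2 + 25*w - 21*I)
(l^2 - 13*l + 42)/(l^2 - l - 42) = (l - 6)/(l + 6)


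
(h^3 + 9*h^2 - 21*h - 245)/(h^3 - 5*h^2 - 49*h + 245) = (h + 7)/(h - 7)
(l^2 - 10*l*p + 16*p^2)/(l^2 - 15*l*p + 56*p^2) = (-l + 2*p)/(-l + 7*p)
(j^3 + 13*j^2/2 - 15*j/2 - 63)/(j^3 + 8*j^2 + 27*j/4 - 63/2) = 2*(j - 3)/(2*j - 3)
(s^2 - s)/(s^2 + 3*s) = (s - 1)/(s + 3)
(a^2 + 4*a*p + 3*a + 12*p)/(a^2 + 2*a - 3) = (a + 4*p)/(a - 1)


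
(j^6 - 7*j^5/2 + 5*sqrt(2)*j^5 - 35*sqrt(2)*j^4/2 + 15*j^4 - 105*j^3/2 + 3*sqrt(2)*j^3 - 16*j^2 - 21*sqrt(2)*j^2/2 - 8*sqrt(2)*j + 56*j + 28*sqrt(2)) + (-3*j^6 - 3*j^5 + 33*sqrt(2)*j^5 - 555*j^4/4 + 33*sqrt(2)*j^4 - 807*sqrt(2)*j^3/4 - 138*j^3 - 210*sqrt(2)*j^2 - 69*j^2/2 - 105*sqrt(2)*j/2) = -2*j^6 - 13*j^5/2 + 38*sqrt(2)*j^5 - 495*j^4/4 + 31*sqrt(2)*j^4/2 - 795*sqrt(2)*j^3/4 - 381*j^3/2 - 441*sqrt(2)*j^2/2 - 101*j^2/2 - 121*sqrt(2)*j/2 + 56*j + 28*sqrt(2)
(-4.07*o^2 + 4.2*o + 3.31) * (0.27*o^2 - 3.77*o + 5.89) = -1.0989*o^4 + 16.4779*o^3 - 38.9126*o^2 + 12.2593*o + 19.4959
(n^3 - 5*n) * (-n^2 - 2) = -n^5 + 3*n^3 + 10*n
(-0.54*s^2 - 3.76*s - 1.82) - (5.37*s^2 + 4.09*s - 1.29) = -5.91*s^2 - 7.85*s - 0.53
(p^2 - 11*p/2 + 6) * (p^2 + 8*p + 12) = p^4 + 5*p^3/2 - 26*p^2 - 18*p + 72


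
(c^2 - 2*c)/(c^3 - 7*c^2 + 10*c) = 1/(c - 5)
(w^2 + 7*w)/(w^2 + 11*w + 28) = w/(w + 4)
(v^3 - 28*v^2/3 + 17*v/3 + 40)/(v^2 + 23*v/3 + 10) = (v^2 - 11*v + 24)/(v + 6)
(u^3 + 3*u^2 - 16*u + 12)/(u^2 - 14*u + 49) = (u^3 + 3*u^2 - 16*u + 12)/(u^2 - 14*u + 49)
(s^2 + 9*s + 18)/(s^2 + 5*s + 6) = (s + 6)/(s + 2)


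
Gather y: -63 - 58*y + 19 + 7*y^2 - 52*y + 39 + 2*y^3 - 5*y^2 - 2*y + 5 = 2*y^3 + 2*y^2 - 112*y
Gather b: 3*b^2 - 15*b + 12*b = 3*b^2 - 3*b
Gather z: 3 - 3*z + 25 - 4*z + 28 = 56 - 7*z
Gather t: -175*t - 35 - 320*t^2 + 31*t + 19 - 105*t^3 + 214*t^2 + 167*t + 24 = -105*t^3 - 106*t^2 + 23*t + 8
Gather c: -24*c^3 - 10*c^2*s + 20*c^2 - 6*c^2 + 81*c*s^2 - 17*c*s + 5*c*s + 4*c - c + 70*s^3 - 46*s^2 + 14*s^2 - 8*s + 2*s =-24*c^3 + c^2*(14 - 10*s) + c*(81*s^2 - 12*s + 3) + 70*s^3 - 32*s^2 - 6*s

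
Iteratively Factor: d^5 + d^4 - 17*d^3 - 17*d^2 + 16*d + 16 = (d - 1)*(d^4 + 2*d^3 - 15*d^2 - 32*d - 16) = (d - 1)*(d + 4)*(d^3 - 2*d^2 - 7*d - 4) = (d - 1)*(d + 1)*(d + 4)*(d^2 - 3*d - 4) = (d - 4)*(d - 1)*(d + 1)*(d + 4)*(d + 1)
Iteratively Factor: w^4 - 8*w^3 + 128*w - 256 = (w - 4)*(w^3 - 4*w^2 - 16*w + 64) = (w - 4)^2*(w^2 - 16) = (w - 4)^2*(w + 4)*(w - 4)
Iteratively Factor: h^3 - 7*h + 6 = (h - 2)*(h^2 + 2*h - 3) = (h - 2)*(h + 3)*(h - 1)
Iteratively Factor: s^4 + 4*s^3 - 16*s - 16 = (s + 2)*(s^3 + 2*s^2 - 4*s - 8) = (s - 2)*(s + 2)*(s^2 + 4*s + 4) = (s - 2)*(s + 2)^2*(s + 2)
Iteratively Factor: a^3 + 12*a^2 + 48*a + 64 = (a + 4)*(a^2 + 8*a + 16) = (a + 4)^2*(a + 4)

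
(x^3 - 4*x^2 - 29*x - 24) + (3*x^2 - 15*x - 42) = x^3 - x^2 - 44*x - 66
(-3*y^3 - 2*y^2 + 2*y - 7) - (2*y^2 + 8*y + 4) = -3*y^3 - 4*y^2 - 6*y - 11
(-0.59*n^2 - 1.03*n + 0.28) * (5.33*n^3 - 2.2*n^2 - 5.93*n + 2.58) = -3.1447*n^5 - 4.1919*n^4 + 7.2571*n^3 + 3.9697*n^2 - 4.3178*n + 0.7224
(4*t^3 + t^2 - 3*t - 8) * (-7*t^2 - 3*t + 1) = -28*t^5 - 19*t^4 + 22*t^3 + 66*t^2 + 21*t - 8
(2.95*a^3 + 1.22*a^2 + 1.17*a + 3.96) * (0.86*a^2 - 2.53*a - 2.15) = 2.537*a^5 - 6.4143*a^4 - 8.4229*a^3 - 2.1775*a^2 - 12.5343*a - 8.514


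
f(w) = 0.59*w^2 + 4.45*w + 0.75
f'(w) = 1.18*w + 4.45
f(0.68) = 4.05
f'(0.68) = 5.25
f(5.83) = 46.75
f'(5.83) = 11.33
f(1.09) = 6.30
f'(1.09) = 5.74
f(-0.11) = 0.27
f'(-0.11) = 4.32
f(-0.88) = -2.71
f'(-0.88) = 3.41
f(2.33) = 14.32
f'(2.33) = 7.20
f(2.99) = 19.33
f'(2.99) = 7.98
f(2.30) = 14.11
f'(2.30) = 7.16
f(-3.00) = -7.29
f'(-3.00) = 0.91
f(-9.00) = 8.49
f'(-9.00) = -6.17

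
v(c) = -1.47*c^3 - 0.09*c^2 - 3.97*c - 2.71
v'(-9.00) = -359.56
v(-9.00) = 1097.36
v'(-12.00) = -636.85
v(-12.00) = 2572.13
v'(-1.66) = -15.82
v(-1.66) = 10.36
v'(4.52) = -94.88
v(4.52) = -158.24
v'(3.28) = -52.00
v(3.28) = -68.57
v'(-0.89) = -7.30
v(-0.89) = 1.79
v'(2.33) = -28.33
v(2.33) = -31.04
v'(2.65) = -35.42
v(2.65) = -41.22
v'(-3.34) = -52.56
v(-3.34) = 64.32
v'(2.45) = -30.88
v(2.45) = -34.59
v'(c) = -4.41*c^2 - 0.18*c - 3.97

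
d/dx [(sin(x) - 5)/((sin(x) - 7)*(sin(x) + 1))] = (10*sin(x) + cos(x)^2 - 38)*cos(x)/((sin(x) - 7)^2*(sin(x) + 1)^2)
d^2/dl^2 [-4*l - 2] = 0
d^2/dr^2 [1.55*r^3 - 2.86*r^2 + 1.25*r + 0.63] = 9.3*r - 5.72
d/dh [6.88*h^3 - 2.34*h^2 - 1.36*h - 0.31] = 20.64*h^2 - 4.68*h - 1.36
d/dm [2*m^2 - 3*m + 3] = 4*m - 3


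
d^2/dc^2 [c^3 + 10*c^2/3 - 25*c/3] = 6*c + 20/3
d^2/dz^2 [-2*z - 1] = 0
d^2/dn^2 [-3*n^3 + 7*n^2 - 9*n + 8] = 14 - 18*n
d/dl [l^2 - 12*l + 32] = 2*l - 12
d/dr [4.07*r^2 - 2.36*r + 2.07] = 8.14*r - 2.36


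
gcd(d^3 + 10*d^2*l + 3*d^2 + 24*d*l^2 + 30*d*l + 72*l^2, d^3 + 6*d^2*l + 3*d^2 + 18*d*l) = d^2 + 6*d*l + 3*d + 18*l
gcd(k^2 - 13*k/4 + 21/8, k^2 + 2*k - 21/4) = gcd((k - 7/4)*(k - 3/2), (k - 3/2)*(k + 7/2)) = k - 3/2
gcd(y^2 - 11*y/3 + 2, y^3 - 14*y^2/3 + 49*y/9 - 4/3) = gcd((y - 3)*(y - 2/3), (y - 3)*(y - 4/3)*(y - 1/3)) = y - 3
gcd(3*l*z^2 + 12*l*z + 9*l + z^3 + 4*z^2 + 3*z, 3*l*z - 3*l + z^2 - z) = 3*l + z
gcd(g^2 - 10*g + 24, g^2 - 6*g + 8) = g - 4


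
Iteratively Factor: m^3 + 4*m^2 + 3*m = (m)*(m^2 + 4*m + 3) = m*(m + 1)*(m + 3)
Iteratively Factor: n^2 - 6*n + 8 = (n - 2)*(n - 4)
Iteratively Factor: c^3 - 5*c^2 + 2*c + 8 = (c - 4)*(c^2 - c - 2) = (c - 4)*(c + 1)*(c - 2)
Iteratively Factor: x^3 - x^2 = (x - 1)*(x^2) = x*(x - 1)*(x)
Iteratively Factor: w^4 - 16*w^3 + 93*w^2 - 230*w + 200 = (w - 5)*(w^3 - 11*w^2 + 38*w - 40) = (w - 5)^2*(w^2 - 6*w + 8) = (w - 5)^2*(w - 4)*(w - 2)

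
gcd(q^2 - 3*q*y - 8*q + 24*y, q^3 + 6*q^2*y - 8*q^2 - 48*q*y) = q - 8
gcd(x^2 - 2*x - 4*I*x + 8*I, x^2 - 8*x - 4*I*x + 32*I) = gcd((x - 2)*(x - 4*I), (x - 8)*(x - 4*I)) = x - 4*I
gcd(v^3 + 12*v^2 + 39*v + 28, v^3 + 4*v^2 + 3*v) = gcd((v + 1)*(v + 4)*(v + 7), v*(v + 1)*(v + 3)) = v + 1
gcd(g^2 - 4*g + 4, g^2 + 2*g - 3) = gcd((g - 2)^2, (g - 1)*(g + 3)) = 1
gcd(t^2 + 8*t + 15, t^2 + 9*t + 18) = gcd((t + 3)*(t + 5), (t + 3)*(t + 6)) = t + 3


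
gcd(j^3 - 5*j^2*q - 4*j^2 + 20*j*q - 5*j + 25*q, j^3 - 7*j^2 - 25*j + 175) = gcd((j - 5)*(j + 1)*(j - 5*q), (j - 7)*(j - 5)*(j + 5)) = j - 5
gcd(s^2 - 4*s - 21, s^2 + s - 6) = s + 3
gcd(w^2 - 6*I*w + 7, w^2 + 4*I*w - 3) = w + I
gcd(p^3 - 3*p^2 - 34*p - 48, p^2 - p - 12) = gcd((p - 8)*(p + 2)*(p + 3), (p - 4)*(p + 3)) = p + 3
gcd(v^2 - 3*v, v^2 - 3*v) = v^2 - 3*v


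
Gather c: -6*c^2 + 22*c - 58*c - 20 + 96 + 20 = -6*c^2 - 36*c + 96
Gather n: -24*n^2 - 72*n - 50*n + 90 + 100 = -24*n^2 - 122*n + 190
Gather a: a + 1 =a + 1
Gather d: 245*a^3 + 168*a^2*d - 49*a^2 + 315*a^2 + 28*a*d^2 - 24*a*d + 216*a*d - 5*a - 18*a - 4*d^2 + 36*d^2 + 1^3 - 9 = 245*a^3 + 266*a^2 - 23*a + d^2*(28*a + 32) + d*(168*a^2 + 192*a) - 8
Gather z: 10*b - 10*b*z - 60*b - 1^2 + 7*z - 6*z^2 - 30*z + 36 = -50*b - 6*z^2 + z*(-10*b - 23) + 35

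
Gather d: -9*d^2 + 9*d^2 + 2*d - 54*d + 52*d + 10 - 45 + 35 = 0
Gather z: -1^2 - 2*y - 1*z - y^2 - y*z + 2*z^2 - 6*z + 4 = -y^2 - 2*y + 2*z^2 + z*(-y - 7) + 3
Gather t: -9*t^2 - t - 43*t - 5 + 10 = -9*t^2 - 44*t + 5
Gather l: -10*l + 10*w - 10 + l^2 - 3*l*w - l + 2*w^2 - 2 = l^2 + l*(-3*w - 11) + 2*w^2 + 10*w - 12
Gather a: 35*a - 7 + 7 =35*a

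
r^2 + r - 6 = (r - 2)*(r + 3)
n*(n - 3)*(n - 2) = n^3 - 5*n^2 + 6*n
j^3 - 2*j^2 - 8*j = j*(j - 4)*(j + 2)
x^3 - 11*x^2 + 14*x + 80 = (x - 8)*(x - 5)*(x + 2)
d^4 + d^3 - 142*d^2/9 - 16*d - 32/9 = (d - 4)*(d + 1/3)*(d + 2/3)*(d + 4)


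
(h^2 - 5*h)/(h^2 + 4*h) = (h - 5)/(h + 4)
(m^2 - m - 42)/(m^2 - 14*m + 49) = (m + 6)/(m - 7)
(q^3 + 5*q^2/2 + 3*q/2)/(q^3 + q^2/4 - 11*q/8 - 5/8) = 4*q*(2*q + 3)/(8*q^2 - 6*q - 5)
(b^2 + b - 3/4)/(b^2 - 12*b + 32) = (b^2 + b - 3/4)/(b^2 - 12*b + 32)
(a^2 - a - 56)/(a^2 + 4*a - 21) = (a - 8)/(a - 3)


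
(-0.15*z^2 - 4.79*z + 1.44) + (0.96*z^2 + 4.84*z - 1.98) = 0.81*z^2 + 0.0499999999999998*z - 0.54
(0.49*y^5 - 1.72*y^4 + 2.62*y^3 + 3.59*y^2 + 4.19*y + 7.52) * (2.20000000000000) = 1.078*y^5 - 3.784*y^4 + 5.764*y^3 + 7.898*y^2 + 9.218*y + 16.544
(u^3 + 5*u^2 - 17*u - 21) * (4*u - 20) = 4*u^4 - 168*u^2 + 256*u + 420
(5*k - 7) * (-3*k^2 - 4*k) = -15*k^3 + k^2 + 28*k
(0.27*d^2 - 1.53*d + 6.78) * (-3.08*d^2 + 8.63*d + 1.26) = -0.8316*d^4 + 7.0425*d^3 - 33.7461*d^2 + 56.5836*d + 8.5428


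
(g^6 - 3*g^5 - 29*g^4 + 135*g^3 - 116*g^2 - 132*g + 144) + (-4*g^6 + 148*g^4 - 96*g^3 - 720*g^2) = -3*g^6 - 3*g^5 + 119*g^4 + 39*g^3 - 836*g^2 - 132*g + 144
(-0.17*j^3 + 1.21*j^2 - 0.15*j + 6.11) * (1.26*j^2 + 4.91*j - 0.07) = -0.2142*j^5 + 0.6899*j^4 + 5.764*j^3 + 6.8774*j^2 + 30.0106*j - 0.4277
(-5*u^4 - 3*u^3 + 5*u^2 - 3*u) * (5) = -25*u^4 - 15*u^3 + 25*u^2 - 15*u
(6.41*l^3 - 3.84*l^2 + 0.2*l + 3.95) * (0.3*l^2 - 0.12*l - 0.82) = 1.923*l^5 - 1.9212*l^4 - 4.7354*l^3 + 4.3098*l^2 - 0.638*l - 3.239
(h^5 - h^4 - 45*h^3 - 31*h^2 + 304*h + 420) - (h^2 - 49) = h^5 - h^4 - 45*h^3 - 32*h^2 + 304*h + 469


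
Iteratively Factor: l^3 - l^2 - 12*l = (l)*(l^2 - l - 12) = l*(l + 3)*(l - 4)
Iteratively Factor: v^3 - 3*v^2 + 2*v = (v)*(v^2 - 3*v + 2) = v*(v - 2)*(v - 1)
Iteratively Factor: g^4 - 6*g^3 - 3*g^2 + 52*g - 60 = (g - 2)*(g^3 - 4*g^2 - 11*g + 30) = (g - 2)*(g + 3)*(g^2 - 7*g + 10) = (g - 2)^2*(g + 3)*(g - 5)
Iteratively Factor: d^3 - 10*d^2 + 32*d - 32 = (d - 4)*(d^2 - 6*d + 8) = (d - 4)^2*(d - 2)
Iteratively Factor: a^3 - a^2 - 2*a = (a - 2)*(a^2 + a) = (a - 2)*(a + 1)*(a)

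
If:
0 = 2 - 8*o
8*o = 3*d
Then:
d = 2/3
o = 1/4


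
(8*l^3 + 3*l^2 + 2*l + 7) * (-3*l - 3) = -24*l^4 - 33*l^3 - 15*l^2 - 27*l - 21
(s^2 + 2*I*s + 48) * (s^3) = s^5 + 2*I*s^4 + 48*s^3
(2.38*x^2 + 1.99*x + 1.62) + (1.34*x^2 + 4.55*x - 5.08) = 3.72*x^2 + 6.54*x - 3.46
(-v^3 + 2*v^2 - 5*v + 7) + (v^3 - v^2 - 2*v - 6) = v^2 - 7*v + 1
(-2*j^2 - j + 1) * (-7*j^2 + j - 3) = 14*j^4 + 5*j^3 - 2*j^2 + 4*j - 3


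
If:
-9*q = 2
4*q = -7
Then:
No Solution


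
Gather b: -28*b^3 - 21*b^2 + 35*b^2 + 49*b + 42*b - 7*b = -28*b^3 + 14*b^2 + 84*b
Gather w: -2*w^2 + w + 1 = -2*w^2 + w + 1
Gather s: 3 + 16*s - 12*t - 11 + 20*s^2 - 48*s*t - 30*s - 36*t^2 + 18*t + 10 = 20*s^2 + s*(-48*t - 14) - 36*t^2 + 6*t + 2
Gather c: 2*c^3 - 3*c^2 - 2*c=2*c^3 - 3*c^2 - 2*c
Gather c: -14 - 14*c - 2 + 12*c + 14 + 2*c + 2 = 0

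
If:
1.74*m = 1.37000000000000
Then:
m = 0.79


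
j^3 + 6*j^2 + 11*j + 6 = (j + 1)*(j + 2)*(j + 3)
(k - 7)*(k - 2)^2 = k^3 - 11*k^2 + 32*k - 28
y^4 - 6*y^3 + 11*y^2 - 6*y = y*(y - 3)*(y - 2)*(y - 1)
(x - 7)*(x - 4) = x^2 - 11*x + 28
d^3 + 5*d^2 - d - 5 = (d - 1)*(d + 1)*(d + 5)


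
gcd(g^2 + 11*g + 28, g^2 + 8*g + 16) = g + 4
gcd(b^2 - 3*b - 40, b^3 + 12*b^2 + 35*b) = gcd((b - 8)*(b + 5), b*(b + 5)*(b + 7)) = b + 5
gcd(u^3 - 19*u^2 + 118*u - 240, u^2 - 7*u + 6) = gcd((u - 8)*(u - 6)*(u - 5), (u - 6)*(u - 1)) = u - 6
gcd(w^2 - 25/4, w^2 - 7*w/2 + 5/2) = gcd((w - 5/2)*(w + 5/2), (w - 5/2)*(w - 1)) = w - 5/2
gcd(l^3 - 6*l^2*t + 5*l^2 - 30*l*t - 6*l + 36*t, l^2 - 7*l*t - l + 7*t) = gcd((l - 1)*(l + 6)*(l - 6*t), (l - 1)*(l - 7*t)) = l - 1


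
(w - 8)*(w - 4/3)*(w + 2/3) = w^3 - 26*w^2/3 + 40*w/9 + 64/9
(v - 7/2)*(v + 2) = v^2 - 3*v/2 - 7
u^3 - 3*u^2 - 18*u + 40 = (u - 5)*(u - 2)*(u + 4)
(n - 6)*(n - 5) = n^2 - 11*n + 30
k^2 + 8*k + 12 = (k + 2)*(k + 6)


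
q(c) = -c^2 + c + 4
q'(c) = 1 - 2*c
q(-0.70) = 2.81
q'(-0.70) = 2.40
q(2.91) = -1.56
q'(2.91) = -4.82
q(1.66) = 2.90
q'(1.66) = -2.32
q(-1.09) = 1.72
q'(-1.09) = 3.18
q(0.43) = 4.25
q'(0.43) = 0.14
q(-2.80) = -6.64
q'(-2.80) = 6.60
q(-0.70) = 2.81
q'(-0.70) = 2.40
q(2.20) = 1.36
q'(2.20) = -3.40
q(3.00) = -2.00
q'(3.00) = -5.00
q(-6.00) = -38.00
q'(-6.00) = 13.00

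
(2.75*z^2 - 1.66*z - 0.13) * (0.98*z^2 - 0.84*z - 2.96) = 2.695*z^4 - 3.9368*z^3 - 6.873*z^2 + 5.0228*z + 0.3848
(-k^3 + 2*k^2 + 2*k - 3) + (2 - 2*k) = -k^3 + 2*k^2 - 1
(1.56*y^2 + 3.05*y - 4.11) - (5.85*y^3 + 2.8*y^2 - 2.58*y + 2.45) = -5.85*y^3 - 1.24*y^2 + 5.63*y - 6.56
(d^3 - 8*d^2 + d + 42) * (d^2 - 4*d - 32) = d^5 - 12*d^4 + d^3 + 294*d^2 - 200*d - 1344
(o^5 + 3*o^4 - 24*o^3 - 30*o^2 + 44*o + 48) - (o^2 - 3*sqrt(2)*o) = o^5 + 3*o^4 - 24*o^3 - 31*o^2 + 3*sqrt(2)*o + 44*o + 48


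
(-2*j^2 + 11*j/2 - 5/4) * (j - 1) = -2*j^3 + 15*j^2/2 - 27*j/4 + 5/4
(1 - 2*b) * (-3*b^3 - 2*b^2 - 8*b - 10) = 6*b^4 + b^3 + 14*b^2 + 12*b - 10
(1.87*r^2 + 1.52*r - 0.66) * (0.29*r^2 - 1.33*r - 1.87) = 0.5423*r^4 - 2.0463*r^3 - 5.7099*r^2 - 1.9646*r + 1.2342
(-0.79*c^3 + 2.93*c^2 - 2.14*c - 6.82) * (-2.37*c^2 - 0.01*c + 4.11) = 1.8723*c^5 - 6.9362*c^4 + 1.7956*c^3 + 28.2271*c^2 - 8.7272*c - 28.0302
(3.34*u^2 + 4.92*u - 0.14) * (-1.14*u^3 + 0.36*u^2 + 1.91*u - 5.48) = -3.8076*u^5 - 4.4064*u^4 + 8.3102*u^3 - 8.9564*u^2 - 27.229*u + 0.7672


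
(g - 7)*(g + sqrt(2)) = g^2 - 7*g + sqrt(2)*g - 7*sqrt(2)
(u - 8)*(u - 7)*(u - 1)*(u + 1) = u^4 - 15*u^3 + 55*u^2 + 15*u - 56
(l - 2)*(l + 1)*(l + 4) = l^3 + 3*l^2 - 6*l - 8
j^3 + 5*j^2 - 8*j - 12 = (j - 2)*(j + 1)*(j + 6)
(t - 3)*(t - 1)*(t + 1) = t^3 - 3*t^2 - t + 3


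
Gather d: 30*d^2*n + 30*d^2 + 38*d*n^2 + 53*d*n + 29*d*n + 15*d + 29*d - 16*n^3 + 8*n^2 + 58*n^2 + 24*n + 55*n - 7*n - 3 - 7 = d^2*(30*n + 30) + d*(38*n^2 + 82*n + 44) - 16*n^3 + 66*n^2 + 72*n - 10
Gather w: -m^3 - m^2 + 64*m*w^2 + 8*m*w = -m^3 - m^2 + 64*m*w^2 + 8*m*w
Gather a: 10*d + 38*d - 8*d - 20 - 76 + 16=40*d - 80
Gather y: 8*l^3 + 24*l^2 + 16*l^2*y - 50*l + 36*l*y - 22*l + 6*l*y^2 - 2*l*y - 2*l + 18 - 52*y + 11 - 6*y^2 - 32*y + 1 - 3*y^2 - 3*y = 8*l^3 + 24*l^2 - 74*l + y^2*(6*l - 9) + y*(16*l^2 + 34*l - 87) + 30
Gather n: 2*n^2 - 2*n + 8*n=2*n^2 + 6*n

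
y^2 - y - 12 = (y - 4)*(y + 3)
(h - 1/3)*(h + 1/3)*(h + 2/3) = h^3 + 2*h^2/3 - h/9 - 2/27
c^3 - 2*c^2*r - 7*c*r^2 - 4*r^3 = (c - 4*r)*(c + r)^2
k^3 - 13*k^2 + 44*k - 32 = (k - 8)*(k - 4)*(k - 1)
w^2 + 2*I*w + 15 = (w - 3*I)*(w + 5*I)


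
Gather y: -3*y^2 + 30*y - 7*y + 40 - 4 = -3*y^2 + 23*y + 36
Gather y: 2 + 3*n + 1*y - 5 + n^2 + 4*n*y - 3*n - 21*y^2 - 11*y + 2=n^2 - 21*y^2 + y*(4*n - 10) - 1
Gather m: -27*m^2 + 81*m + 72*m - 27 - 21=-27*m^2 + 153*m - 48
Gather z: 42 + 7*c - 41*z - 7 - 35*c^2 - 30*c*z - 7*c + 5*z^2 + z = -35*c^2 + 5*z^2 + z*(-30*c - 40) + 35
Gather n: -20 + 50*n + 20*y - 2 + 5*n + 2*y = 55*n + 22*y - 22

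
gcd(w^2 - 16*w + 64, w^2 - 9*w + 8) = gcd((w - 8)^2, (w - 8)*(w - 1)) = w - 8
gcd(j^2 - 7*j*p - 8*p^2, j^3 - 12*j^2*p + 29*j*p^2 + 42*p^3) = j + p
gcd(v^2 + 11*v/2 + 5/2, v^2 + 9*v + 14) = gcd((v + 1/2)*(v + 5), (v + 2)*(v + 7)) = 1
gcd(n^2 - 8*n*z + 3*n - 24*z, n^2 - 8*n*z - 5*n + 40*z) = -n + 8*z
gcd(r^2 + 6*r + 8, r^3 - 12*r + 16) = r + 4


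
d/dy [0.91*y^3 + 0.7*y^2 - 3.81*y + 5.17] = 2.73*y^2 + 1.4*y - 3.81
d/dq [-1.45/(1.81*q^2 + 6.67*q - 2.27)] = (5.249*q + 9.6715)/(1.81*q^2 + 6.67*q - 2.27)^2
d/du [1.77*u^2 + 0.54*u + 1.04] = 3.54*u + 0.54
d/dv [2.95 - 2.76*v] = -2.76000000000000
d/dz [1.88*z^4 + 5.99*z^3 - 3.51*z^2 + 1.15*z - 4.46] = 7.52*z^3 + 17.97*z^2 - 7.02*z + 1.15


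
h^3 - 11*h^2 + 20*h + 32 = (h - 8)*(h - 4)*(h + 1)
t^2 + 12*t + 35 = (t + 5)*(t + 7)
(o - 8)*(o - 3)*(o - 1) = o^3 - 12*o^2 + 35*o - 24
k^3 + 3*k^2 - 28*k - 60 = (k - 5)*(k + 2)*(k + 6)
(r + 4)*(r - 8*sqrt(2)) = r^2 - 8*sqrt(2)*r + 4*r - 32*sqrt(2)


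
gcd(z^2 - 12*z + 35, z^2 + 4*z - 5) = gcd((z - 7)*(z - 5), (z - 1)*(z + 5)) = 1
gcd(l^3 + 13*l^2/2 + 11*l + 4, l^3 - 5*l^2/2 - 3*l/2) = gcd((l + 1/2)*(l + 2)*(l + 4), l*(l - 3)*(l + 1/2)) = l + 1/2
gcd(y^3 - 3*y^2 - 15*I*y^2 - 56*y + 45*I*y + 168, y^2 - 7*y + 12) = y - 3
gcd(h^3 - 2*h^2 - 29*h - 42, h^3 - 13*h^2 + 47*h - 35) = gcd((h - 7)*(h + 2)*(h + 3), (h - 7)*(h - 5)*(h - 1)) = h - 7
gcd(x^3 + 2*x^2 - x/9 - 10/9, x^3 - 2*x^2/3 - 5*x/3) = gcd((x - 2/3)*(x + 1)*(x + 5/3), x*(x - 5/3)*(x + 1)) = x + 1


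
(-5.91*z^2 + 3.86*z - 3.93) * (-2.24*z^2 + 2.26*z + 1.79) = 13.2384*z^4 - 22.003*z^3 + 6.9479*z^2 - 1.9724*z - 7.0347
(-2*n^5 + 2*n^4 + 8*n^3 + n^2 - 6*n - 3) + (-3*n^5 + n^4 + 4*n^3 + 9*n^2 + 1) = -5*n^5 + 3*n^4 + 12*n^3 + 10*n^2 - 6*n - 2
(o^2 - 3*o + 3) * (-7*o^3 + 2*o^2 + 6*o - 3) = -7*o^5 + 23*o^4 - 21*o^3 - 15*o^2 + 27*o - 9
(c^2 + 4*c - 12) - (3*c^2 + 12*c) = -2*c^2 - 8*c - 12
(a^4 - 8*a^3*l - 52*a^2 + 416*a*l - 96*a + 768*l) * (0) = 0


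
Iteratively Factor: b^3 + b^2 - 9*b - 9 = (b + 3)*(b^2 - 2*b - 3) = (b + 1)*(b + 3)*(b - 3)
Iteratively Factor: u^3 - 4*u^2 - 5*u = (u)*(u^2 - 4*u - 5) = u*(u + 1)*(u - 5)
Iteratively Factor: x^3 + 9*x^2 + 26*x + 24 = (x + 2)*(x^2 + 7*x + 12) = (x + 2)*(x + 3)*(x + 4)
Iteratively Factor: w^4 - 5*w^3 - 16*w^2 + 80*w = (w - 5)*(w^3 - 16*w) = (w - 5)*(w + 4)*(w^2 - 4*w) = (w - 5)*(w - 4)*(w + 4)*(w)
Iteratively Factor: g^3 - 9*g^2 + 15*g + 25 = (g - 5)*(g^2 - 4*g - 5) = (g - 5)^2*(g + 1)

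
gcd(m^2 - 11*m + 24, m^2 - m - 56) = m - 8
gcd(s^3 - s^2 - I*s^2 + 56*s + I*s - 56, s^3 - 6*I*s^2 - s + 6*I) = s - 1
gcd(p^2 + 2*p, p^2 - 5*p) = p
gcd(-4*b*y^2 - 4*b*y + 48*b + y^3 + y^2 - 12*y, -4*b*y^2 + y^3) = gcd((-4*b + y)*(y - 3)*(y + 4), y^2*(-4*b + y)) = -4*b + y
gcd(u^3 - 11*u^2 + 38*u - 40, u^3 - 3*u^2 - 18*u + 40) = u^2 - 7*u + 10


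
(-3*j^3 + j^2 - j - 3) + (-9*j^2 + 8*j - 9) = -3*j^3 - 8*j^2 + 7*j - 12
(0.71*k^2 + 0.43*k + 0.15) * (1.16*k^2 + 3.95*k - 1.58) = 0.8236*k^4 + 3.3033*k^3 + 0.7507*k^2 - 0.0869*k - 0.237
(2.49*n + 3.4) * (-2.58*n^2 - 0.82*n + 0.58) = -6.4242*n^3 - 10.8138*n^2 - 1.3438*n + 1.972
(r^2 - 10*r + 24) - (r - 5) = r^2 - 11*r + 29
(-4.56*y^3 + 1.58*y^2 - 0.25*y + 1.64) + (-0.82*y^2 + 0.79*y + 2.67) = -4.56*y^3 + 0.76*y^2 + 0.54*y + 4.31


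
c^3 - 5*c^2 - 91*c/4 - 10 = (c - 8)*(c + 1/2)*(c + 5/2)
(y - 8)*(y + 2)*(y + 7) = y^3 + y^2 - 58*y - 112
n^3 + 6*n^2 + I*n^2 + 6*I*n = n*(n + 6)*(n + I)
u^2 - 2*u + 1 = (u - 1)^2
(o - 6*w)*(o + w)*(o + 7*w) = o^3 + 2*o^2*w - 41*o*w^2 - 42*w^3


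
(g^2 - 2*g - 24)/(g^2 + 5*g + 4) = (g - 6)/(g + 1)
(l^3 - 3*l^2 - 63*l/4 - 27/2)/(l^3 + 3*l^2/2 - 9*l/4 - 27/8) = 2*(l - 6)/(2*l - 3)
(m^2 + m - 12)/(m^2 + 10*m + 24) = (m - 3)/(m + 6)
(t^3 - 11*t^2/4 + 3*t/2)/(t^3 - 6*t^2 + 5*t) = (4*t^2 - 11*t + 6)/(4*(t^2 - 6*t + 5))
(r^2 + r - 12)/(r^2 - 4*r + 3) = (r + 4)/(r - 1)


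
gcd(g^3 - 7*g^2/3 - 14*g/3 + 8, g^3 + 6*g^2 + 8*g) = g + 2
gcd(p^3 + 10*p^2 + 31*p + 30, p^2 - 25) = p + 5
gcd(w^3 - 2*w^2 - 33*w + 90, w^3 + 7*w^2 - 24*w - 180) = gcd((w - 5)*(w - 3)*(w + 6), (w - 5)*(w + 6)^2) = w^2 + w - 30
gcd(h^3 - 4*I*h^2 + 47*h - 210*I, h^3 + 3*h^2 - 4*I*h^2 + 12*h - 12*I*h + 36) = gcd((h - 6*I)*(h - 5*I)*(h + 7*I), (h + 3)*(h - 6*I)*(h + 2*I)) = h - 6*I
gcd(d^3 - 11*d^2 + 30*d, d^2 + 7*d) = d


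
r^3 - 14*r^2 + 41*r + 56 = (r - 8)*(r - 7)*(r + 1)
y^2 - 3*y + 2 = (y - 2)*(y - 1)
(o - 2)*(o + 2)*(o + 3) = o^3 + 3*o^2 - 4*o - 12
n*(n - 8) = n^2 - 8*n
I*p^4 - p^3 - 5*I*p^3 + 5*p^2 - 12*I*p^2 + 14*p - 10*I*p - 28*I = (p - 7)*(p + 2)*(p + 2*I)*(I*p + 1)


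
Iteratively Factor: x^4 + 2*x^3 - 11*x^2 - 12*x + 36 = (x + 3)*(x^3 - x^2 - 8*x + 12) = (x - 2)*(x + 3)*(x^2 + x - 6) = (x - 2)*(x + 3)^2*(x - 2)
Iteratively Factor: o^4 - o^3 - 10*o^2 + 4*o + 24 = (o - 3)*(o^3 + 2*o^2 - 4*o - 8) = (o - 3)*(o + 2)*(o^2 - 4) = (o - 3)*(o + 2)^2*(o - 2)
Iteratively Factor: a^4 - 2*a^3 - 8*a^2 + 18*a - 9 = (a - 3)*(a^3 + a^2 - 5*a + 3) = (a - 3)*(a - 1)*(a^2 + 2*a - 3) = (a - 3)*(a - 1)^2*(a + 3)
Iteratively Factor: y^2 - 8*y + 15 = (y - 5)*(y - 3)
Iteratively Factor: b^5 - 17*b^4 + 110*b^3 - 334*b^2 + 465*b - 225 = (b - 3)*(b^4 - 14*b^3 + 68*b^2 - 130*b + 75) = (b - 5)*(b - 3)*(b^3 - 9*b^2 + 23*b - 15) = (b - 5)*(b - 3)^2*(b^2 - 6*b + 5) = (b - 5)^2*(b - 3)^2*(b - 1)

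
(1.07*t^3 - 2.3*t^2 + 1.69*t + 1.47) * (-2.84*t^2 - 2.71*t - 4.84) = -3.0388*t^5 + 3.6323*t^4 - 3.7454*t^3 + 2.3773*t^2 - 12.1633*t - 7.1148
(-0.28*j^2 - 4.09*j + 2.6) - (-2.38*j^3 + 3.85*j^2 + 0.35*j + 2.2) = 2.38*j^3 - 4.13*j^2 - 4.44*j + 0.4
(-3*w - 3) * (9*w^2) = -27*w^3 - 27*w^2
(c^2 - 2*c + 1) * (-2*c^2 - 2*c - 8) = -2*c^4 + 2*c^3 - 6*c^2 + 14*c - 8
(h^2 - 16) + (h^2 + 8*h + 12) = 2*h^2 + 8*h - 4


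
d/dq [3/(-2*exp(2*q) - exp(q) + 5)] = (12*exp(q) + 3)*exp(q)/(2*exp(2*q) + exp(q) - 5)^2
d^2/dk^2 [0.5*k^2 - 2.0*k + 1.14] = 1.00000000000000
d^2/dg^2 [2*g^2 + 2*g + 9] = 4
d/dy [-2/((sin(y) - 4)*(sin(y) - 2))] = 4*(sin(y) - 3)*cos(y)/((sin(y) - 4)^2*(sin(y) - 2)^2)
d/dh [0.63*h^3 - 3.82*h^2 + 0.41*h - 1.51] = 1.89*h^2 - 7.64*h + 0.41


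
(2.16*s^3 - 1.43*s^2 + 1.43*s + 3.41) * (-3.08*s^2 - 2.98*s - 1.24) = -6.6528*s^5 - 2.0324*s^4 - 2.8214*s^3 - 12.991*s^2 - 11.935*s - 4.2284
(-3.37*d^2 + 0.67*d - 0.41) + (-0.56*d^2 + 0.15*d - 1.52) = -3.93*d^2 + 0.82*d - 1.93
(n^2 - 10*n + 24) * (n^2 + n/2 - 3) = n^4 - 19*n^3/2 + 16*n^2 + 42*n - 72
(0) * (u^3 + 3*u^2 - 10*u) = 0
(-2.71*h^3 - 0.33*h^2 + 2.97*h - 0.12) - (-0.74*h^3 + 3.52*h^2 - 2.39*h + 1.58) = -1.97*h^3 - 3.85*h^2 + 5.36*h - 1.7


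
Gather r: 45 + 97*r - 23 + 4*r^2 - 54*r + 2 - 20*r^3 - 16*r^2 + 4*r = -20*r^3 - 12*r^2 + 47*r + 24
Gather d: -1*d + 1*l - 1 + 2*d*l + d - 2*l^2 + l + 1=2*d*l - 2*l^2 + 2*l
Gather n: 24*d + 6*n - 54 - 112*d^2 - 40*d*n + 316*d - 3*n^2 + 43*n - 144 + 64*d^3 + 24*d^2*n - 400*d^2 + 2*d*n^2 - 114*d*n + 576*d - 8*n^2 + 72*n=64*d^3 - 512*d^2 + 916*d + n^2*(2*d - 11) + n*(24*d^2 - 154*d + 121) - 198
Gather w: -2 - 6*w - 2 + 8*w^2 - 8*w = 8*w^2 - 14*w - 4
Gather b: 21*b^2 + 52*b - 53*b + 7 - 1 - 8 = 21*b^2 - b - 2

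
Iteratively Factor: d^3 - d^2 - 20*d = (d)*(d^2 - d - 20) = d*(d + 4)*(d - 5)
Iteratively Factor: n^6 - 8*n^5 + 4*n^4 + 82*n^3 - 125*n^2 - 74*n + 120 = (n - 4)*(n^5 - 4*n^4 - 12*n^3 + 34*n^2 + 11*n - 30) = (n - 4)*(n - 1)*(n^4 - 3*n^3 - 15*n^2 + 19*n + 30) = (n - 4)*(n - 1)*(n + 1)*(n^3 - 4*n^2 - 11*n + 30) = (n - 4)*(n - 1)*(n + 1)*(n + 3)*(n^2 - 7*n + 10) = (n - 4)*(n - 2)*(n - 1)*(n + 1)*(n + 3)*(n - 5)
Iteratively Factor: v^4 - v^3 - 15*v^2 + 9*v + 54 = (v - 3)*(v^3 + 2*v^2 - 9*v - 18) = (v - 3)^2*(v^2 + 5*v + 6) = (v - 3)^2*(v + 2)*(v + 3)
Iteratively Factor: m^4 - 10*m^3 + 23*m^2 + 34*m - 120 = (m - 4)*(m^3 - 6*m^2 - m + 30) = (m - 4)*(m - 3)*(m^2 - 3*m - 10) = (m - 5)*(m - 4)*(m - 3)*(m + 2)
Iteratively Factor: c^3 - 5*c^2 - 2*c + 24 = (c + 2)*(c^2 - 7*c + 12) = (c - 4)*(c + 2)*(c - 3)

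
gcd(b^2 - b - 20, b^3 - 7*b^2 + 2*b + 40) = b - 5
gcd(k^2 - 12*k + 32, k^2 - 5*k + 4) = k - 4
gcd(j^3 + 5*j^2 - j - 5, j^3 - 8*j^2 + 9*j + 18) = j + 1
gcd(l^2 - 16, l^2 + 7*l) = 1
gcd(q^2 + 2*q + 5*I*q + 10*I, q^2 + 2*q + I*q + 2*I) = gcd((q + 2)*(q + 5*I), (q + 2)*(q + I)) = q + 2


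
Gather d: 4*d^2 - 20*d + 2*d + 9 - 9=4*d^2 - 18*d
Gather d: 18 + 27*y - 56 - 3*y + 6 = 24*y - 32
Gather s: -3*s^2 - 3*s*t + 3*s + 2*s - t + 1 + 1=-3*s^2 + s*(5 - 3*t) - t + 2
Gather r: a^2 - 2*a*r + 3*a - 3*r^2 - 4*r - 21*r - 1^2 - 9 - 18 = a^2 + 3*a - 3*r^2 + r*(-2*a - 25) - 28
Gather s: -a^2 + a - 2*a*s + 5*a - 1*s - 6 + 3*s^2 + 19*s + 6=-a^2 + 6*a + 3*s^2 + s*(18 - 2*a)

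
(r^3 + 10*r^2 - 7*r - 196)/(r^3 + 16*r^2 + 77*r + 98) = (r - 4)/(r + 2)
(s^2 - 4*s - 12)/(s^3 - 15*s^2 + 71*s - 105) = (s^2 - 4*s - 12)/(s^3 - 15*s^2 + 71*s - 105)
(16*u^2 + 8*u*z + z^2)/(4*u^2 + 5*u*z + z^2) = (4*u + z)/(u + z)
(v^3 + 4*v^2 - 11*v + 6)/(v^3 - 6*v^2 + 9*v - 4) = (v + 6)/(v - 4)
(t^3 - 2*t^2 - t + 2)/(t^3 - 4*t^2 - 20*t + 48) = (t^2 - 1)/(t^2 - 2*t - 24)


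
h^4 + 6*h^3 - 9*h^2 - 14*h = h*(h - 2)*(h + 1)*(h + 7)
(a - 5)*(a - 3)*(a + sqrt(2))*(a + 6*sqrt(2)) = a^4 - 8*a^3 + 7*sqrt(2)*a^3 - 56*sqrt(2)*a^2 + 27*a^2 - 96*a + 105*sqrt(2)*a + 180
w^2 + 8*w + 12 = (w + 2)*(w + 6)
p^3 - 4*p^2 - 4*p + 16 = (p - 4)*(p - 2)*(p + 2)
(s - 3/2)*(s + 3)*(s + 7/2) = s^3 + 5*s^2 + 3*s/4 - 63/4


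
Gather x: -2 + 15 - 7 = 6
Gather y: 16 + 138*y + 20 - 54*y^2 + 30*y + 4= -54*y^2 + 168*y + 40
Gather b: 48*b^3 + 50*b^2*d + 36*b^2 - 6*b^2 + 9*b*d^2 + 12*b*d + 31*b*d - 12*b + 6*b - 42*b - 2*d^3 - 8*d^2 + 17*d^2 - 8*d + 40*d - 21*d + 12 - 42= 48*b^3 + b^2*(50*d + 30) + b*(9*d^2 + 43*d - 48) - 2*d^3 + 9*d^2 + 11*d - 30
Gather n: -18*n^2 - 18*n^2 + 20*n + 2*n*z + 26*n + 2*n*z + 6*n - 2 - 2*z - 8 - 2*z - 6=-36*n^2 + n*(4*z + 52) - 4*z - 16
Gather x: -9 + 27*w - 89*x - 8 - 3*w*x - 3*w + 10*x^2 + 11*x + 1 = 24*w + 10*x^2 + x*(-3*w - 78) - 16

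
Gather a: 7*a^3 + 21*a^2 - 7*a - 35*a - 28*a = 7*a^3 + 21*a^2 - 70*a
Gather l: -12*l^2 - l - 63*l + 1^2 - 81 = -12*l^2 - 64*l - 80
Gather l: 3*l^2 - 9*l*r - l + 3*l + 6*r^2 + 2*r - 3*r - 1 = 3*l^2 + l*(2 - 9*r) + 6*r^2 - r - 1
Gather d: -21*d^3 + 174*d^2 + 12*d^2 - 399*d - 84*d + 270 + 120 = -21*d^3 + 186*d^2 - 483*d + 390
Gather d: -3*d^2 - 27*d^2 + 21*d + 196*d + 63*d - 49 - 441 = -30*d^2 + 280*d - 490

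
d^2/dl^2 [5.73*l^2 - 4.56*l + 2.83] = 11.4600000000000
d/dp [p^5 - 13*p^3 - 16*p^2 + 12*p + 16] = 5*p^4 - 39*p^2 - 32*p + 12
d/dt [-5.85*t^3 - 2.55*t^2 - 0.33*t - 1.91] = -17.55*t^2 - 5.1*t - 0.33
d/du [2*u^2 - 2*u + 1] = 4*u - 2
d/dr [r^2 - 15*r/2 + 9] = 2*r - 15/2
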